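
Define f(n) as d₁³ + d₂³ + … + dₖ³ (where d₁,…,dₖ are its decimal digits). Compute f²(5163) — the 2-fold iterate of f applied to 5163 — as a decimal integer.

972

5163 → 5³ + 1³ + 6³ + 3³ = 125 + 1 + 216 + 27 = 369
369 → 3³ + 6³ + 9³ = 27 + 216 + 729 = 972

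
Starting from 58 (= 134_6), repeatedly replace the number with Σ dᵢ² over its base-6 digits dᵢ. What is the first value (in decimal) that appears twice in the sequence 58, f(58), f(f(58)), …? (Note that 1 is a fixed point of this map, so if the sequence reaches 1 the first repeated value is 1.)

26

58 = (1,3,4)_6 → 26
26 = (4,2)_6 → 20
20 = (3,2)_6 → 13
13 = (2,1)_6 → 5
5 = (5)_6 → 25
25 = (4,1)_6 → 17
17 = (2,5)_6 → 29
29 = (4,5)_6 → 41
41 = (1,0,5)_6 → 26  — 26 already appeared earlier.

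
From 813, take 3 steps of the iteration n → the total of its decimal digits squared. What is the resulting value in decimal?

813 → 74
74 → 65
65 → 61

61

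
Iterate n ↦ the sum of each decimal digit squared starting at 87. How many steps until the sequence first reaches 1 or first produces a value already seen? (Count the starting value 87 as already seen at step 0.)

12

87 → 8² + 7² = 64 + 49 = 113
113 → 1² + 1² + 3² = 1 + 1 + 9 = 11
11 → 1² + 1² = 1 + 1 = 2
2 → 2² = 4
4 → 4² = 16
16 → 1² + 6² = 1 + 36 = 37
37 → 3² + 7² = 9 + 49 = 58
58 → 5² + 8² = 25 + 64 = 89
89 → 8² + 9² = 64 + 81 = 145
145 → 1² + 4² + 5² = 1 + 16 + 25 = 42
42 → 4² + 2² = 16 + 4 = 20
20 → 2² + 0² = 4 + 0 = 4  — 4 repeats.
That took 12 steps.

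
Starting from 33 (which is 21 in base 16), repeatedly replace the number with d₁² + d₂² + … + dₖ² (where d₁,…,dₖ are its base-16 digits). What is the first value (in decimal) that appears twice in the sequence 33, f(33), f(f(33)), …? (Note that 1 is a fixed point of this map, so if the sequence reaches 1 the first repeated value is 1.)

33 = (2,1)_16 → 2² + 1² = 5
5 = (5)_16 → 5² = 25
25 = (1,9)_16 → 1² + 9² = 82
82 = (5,2)_16 → 5² + 2² = 29
29 = (1,13)_16 → 1² + 13² = 170
170 = (10,10)_16 → 10² + 10² = 200
200 = (12,8)_16 → 12² + 8² = 208
208 = (13,0)_16 → 13² + 0² = 169
169 = (10,9)_16 → 10² + 9² = 181
181 = (11,5)_16 → 11² + 5² = 146
146 = (9,2)_16 → 9² + 2² = 85
85 = (5,5)_16 → 5² + 5² = 50
50 = (3,2)_16 → 3² + 2² = 13
13 = (13)_16 → 13² = 169  — 169 already appeared earlier.

169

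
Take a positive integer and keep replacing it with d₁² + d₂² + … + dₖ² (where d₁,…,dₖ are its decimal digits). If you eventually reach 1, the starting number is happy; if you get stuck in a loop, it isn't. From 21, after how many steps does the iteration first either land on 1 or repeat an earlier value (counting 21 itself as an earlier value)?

13

21 → 5
5 → 25
25 → 29
29 → 85
85 → 89
89 → 145
145 → 42
42 → 20
20 → 4
4 → 16
16 → 37
37 → 58
58 → 89  — 89 repeats.
That took 13 steps.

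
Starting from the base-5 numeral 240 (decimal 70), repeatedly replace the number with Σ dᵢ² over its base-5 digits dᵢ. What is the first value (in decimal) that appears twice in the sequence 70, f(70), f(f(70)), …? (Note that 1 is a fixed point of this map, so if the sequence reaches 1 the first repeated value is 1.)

16

70 = (2,4,0)_5 → 2² + 4² + 0² = 20
20 = (4,0)_5 → 4² + 0² = 16
16 = (3,1)_5 → 3² + 1² = 10
10 = (2,0)_5 → 2² + 0² = 4
4 = (4)_5 → 4² = 16  — 16 already appeared earlier.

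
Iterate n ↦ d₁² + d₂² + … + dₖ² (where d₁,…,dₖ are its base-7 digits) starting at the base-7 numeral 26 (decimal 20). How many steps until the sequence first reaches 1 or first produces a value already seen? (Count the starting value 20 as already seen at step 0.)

20 = (2,6)_7 → 40
40 = (5,5)_7 → 50
50 = (1,0,1)_7 → 2
2 = (2)_7 → 4
4 = (4)_7 → 16
16 = (2,2)_7 → 8
8 = (1,1)_7 → 2  — 2 repeats.
That took 7 steps.

7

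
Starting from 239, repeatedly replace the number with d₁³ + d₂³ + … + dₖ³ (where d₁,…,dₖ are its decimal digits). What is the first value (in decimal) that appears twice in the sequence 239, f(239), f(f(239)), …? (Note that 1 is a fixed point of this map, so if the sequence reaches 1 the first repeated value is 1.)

239 → 2³ + 3³ + 9³ = 8 + 27 + 729 = 764
764 → 7³ + 6³ + 4³ = 343 + 216 + 64 = 623
623 → 6³ + 2³ + 3³ = 216 + 8 + 27 = 251
251 → 2³ + 5³ + 1³ = 8 + 125 + 1 = 134
134 → 1³ + 3³ + 4³ = 1 + 27 + 64 = 92
92 → 9³ + 2³ = 729 + 8 = 737
737 → 7³ + 3³ + 7³ = 343 + 27 + 343 = 713
713 → 7³ + 1³ + 3³ = 343 + 1 + 27 = 371
371 → 3³ + 7³ + 1³ = 27 + 343 + 1 = 371  — 371 already appeared earlier.

371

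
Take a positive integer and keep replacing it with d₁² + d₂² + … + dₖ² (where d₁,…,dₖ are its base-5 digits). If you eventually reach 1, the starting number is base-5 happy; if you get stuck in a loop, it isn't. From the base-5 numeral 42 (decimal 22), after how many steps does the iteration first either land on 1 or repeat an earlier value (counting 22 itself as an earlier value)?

5

22 = (4,2)_5 → 4² + 2² = 20
20 = (4,0)_5 → 4² + 0² = 16
16 = (3,1)_5 → 3² + 1² = 10
10 = (2,0)_5 → 2² + 0² = 4
4 = (4)_5 → 4² = 16  — 16 repeats.
That took 5 steps.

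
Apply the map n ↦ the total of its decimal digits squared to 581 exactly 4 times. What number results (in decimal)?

61

581 → 5² + 8² + 1² = 90
90 → 9² + 0² = 81
81 → 8² + 1² = 65
65 → 6² + 5² = 61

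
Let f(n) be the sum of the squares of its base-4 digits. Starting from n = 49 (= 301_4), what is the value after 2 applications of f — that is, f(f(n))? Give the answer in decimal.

8

49 = (3,0,1)_4 → 3² + 0² + 1² = 9 + 0 + 1 = 10
10 = (2,2)_4 → 2² + 2² = 4 + 4 = 8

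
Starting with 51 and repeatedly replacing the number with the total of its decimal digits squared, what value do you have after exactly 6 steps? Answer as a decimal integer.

51 → 5² + 1² = 25 + 1 = 26
26 → 2² + 6² = 4 + 36 = 40
40 → 4² + 0² = 16 + 0 = 16
16 → 1² + 6² = 1 + 36 = 37
37 → 3² + 7² = 9 + 49 = 58
58 → 5² + 8² = 25 + 64 = 89

89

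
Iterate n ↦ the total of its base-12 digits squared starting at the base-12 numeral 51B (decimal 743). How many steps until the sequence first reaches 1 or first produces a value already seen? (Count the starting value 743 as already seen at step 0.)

743 = (5,1,11)_12 → 5² + 1² + 11² = 25 + 1 + 121 = 147
147 = (1,0,3)_12 → 1² + 0² + 3² = 1 + 0 + 9 = 10
10 = (10)_12 → 10² = 100
100 = (8,4)_12 → 8² + 4² = 64 + 16 = 80
80 = (6,8)_12 → 6² + 8² = 36 + 64 = 100  — 100 repeats.
That took 5 steps.

5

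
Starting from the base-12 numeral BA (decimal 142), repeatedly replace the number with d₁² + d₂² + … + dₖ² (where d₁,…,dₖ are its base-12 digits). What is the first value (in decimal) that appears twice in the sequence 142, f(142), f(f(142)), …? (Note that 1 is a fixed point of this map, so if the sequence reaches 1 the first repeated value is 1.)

142 = (11,10)_12 → 11² + 10² = 221
221 = (1,6,5)_12 → 1² + 6² + 5² = 62
62 = (5,2)_12 → 5² + 2² = 29
29 = (2,5)_12 → 2² + 5² = 29  — 29 already appeared earlier.

29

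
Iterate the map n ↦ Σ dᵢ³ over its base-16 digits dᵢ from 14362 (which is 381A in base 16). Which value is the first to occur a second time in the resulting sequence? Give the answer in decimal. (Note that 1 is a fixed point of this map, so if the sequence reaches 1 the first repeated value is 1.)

14362 = (3,8,1,10)_16 → 3³ + 8³ + 1³ + 10³ = 27 + 512 + 1 + 1000 = 1540
1540 = (6,0,4)_16 → 6³ + 0³ + 4³ = 216 + 0 + 64 = 280
280 = (1,1,8)_16 → 1³ + 1³ + 8³ = 1 + 1 + 512 = 514
514 = (2,0,2)_16 → 2³ + 0³ + 2³ = 8 + 0 + 8 = 16
16 = (1,0)_16 → 1³ + 0³ = 1 + 0 = 1  — reached the fixed point 1.
1 → 1, so 1 is the first repeated value.

1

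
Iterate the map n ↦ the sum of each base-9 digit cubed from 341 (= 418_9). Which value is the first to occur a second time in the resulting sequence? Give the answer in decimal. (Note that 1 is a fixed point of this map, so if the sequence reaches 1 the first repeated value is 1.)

341 = (4,1,8)_9 → 4³ + 1³ + 8³ = 577
577 = (7,1,1)_9 → 7³ + 1³ + 1³ = 345
345 = (4,2,3)_9 → 4³ + 2³ + 3³ = 99
99 = (1,2,0)_9 → 1³ + 2³ + 0³ = 9
9 = (1,0)_9 → 1³ + 0³ = 1  — reached the fixed point 1.
1 → 1, so 1 is the first repeated value.

1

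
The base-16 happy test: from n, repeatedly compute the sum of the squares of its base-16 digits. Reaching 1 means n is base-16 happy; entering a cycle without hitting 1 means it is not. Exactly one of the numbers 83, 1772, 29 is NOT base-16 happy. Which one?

29

83: 83 → 34 → 8 → 64 → 16 → 1  — reaches 1 (base-16 happy)
1772: 1772 → 376 → 114 → 53 → 34 → 8 → 64 → 16 → 1  — reaches 1 (base-16 happy)
29: 29 → 170 → 200 → 208 → 169 → 181 → 146 → 85 → 50 → 13 → 169  — repeats 169 (not base-16 happy)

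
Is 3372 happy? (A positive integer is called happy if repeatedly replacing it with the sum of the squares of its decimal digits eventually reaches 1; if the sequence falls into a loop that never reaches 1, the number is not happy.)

not happy

3372 → 3² + 3² + 7² + 2² = 71
71 → 7² + 1² = 50
50 → 5² + 0² = 25
25 → 2² + 5² = 29
29 → 2² + 9² = 85
85 → 8² + 5² = 89
89 → 8² + 9² = 145
145 → 1² + 4² + 5² = 42
42 → 4² + 2² = 20
20 → 2² + 0² = 4
4 → 4² = 16
16 → 1² + 6² = 37
37 → 3² + 7² = 58
58 → 5² + 8² = 89  — 89 already seen; the sequence cycles without reaching 1.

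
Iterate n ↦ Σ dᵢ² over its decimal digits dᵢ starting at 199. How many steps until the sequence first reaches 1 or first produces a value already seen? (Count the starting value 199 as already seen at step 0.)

199 → 1² + 9² + 9² = 1 + 81 + 81 = 163
163 → 1² + 6² + 3² = 1 + 36 + 9 = 46
46 → 4² + 6² = 16 + 36 = 52
52 → 5² + 2² = 25 + 4 = 29
29 → 2² + 9² = 4 + 81 = 85
85 → 8² + 5² = 64 + 25 = 89
89 → 8² + 9² = 64 + 81 = 145
145 → 1² + 4² + 5² = 1 + 16 + 25 = 42
42 → 4² + 2² = 16 + 4 = 20
20 → 2² + 0² = 4 + 0 = 4
4 → 4² = 16
16 → 1² + 6² = 1 + 36 = 37
37 → 3² + 7² = 9 + 49 = 58
58 → 5² + 8² = 25 + 64 = 89  — 89 repeats.
That took 14 steps.

14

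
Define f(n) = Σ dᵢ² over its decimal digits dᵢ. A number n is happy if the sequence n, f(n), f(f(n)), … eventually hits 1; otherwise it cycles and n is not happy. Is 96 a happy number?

not happy

96 → 9² + 6² = 81 + 36 = 117
117 → 1² + 1² + 7² = 1 + 1 + 49 = 51
51 → 5² + 1² = 25 + 1 = 26
26 → 2² + 6² = 4 + 36 = 40
40 → 4² + 0² = 16 + 0 = 16
16 → 1² + 6² = 1 + 36 = 37
37 → 3² + 7² = 9 + 49 = 58
58 → 5² + 8² = 25 + 64 = 89
89 → 8² + 9² = 64 + 81 = 145
145 → 1² + 4² + 5² = 1 + 16 + 25 = 42
42 → 4² + 2² = 16 + 4 = 20
20 → 2² + 0² = 4 + 0 = 4
4 → 4² = 16  — 16 already seen; the sequence cycles without reaching 1.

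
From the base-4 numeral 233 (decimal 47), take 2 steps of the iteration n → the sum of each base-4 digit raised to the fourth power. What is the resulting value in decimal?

113

47 = (2,3,3)_4 → 2⁴ + 3⁴ + 3⁴ = 16 + 81 + 81 = 178
178 = (2,3,0,2)_4 → 2⁴ + 3⁴ + 0⁴ + 2⁴ = 16 + 81 + 0 + 16 = 113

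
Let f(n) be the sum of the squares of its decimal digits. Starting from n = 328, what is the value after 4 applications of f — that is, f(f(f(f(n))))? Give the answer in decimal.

328 → 77
77 → 98
98 → 145
145 → 42

42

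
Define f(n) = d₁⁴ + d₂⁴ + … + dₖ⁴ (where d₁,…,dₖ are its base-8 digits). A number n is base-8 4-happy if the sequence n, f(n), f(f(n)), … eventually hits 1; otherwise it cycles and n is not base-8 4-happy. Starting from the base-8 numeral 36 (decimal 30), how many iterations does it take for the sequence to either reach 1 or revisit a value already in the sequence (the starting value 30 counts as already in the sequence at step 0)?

8

30 = (3,6)_8 → 3⁴ + 6⁴ = 1377
1377 = (2,5,4,1)_8 → 2⁴ + 5⁴ + 4⁴ + 1⁴ = 898
898 = (1,6,0,2)_8 → 1⁴ + 6⁴ + 0⁴ + 2⁴ = 1313
1313 = (2,4,4,1)_8 → 2⁴ + 4⁴ + 4⁴ + 1⁴ = 529
529 = (1,0,2,1)_8 → 1⁴ + 0⁴ + 2⁴ + 1⁴ = 18
18 = (2,2)_8 → 2⁴ + 2⁴ = 32
32 = (4,0)_8 → 4⁴ + 0⁴ = 256
256 = (4,0,0)_8 → 4⁴ + 0⁴ + 0⁴ = 256  — 256 repeats.
That took 8 steps.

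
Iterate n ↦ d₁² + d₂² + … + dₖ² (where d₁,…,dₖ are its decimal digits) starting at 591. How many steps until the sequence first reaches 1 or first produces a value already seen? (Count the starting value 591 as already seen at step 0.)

14

591 → 5² + 9² + 1² = 25 + 81 + 1 = 107
107 → 1² + 0² + 7² = 1 + 0 + 49 = 50
50 → 5² + 0² = 25 + 0 = 25
25 → 2² + 5² = 4 + 25 = 29
29 → 2² + 9² = 4 + 81 = 85
85 → 8² + 5² = 64 + 25 = 89
89 → 8² + 9² = 64 + 81 = 145
145 → 1² + 4² + 5² = 1 + 16 + 25 = 42
42 → 4² + 2² = 16 + 4 = 20
20 → 2² + 0² = 4 + 0 = 4
4 → 4² = 16
16 → 1² + 6² = 1 + 36 = 37
37 → 3² + 7² = 9 + 49 = 58
58 → 5² + 8² = 25 + 64 = 89  — 89 repeats.
That took 14 steps.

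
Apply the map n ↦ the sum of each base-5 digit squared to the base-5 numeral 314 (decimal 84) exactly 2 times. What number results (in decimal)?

84 = (3,1,4)_5 → 26
26 = (1,0,1)_5 → 2

2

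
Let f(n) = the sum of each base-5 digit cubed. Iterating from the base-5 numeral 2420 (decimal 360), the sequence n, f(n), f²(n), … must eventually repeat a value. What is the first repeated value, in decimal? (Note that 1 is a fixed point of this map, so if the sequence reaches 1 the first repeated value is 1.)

360 = (2,4,2,0)_5 → 2³ + 4³ + 2³ + 0³ = 8 + 64 + 8 + 0 = 80
80 = (3,1,0)_5 → 3³ + 1³ + 0³ = 27 + 1 + 0 = 28
28 = (1,0,3)_5 → 1³ + 0³ + 3³ = 1 + 0 + 27 = 28  — 28 already appeared earlier.

28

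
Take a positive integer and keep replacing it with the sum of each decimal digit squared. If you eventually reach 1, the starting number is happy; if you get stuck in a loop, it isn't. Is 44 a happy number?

44 → 4² + 4² = 32
32 → 3² + 2² = 13
13 → 1² + 3² = 10
10 → 1² + 0² = 1  — reached 1.

happy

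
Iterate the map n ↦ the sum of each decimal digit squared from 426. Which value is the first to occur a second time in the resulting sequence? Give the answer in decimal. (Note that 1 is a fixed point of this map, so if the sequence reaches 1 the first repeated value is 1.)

426 → 56
56 → 61
61 → 37
37 → 58
58 → 89
89 → 145
145 → 42
42 → 20
20 → 4
4 → 16
16 → 37  — 37 already appeared earlier.

37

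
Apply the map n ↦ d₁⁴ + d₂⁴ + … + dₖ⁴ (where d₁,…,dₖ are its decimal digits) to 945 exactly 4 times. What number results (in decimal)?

945 → 7442
7442 → 2929
2929 → 13154
13154 → 964

964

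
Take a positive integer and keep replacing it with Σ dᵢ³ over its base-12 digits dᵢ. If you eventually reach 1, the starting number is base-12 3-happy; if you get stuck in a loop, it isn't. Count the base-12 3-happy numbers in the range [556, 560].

556: 556 → 1091 → 1890 → 219 → 244 → 577 → 65 → 250 → 1513 → 1217 → 762 → 368 → 736 → 190 → 1028 → 856 → 1520 → 1728 → 1  — base-12 3-happy
557: 557 → 1152 → 512 → 755 → 1464 → 1008 → 343 → 415 → 1351 → 1136 → 1855 → 1344 → 793 → 342 → 288 → 8 → 512  — not base-12 3-happy
558: 558 → 1243 → 1198 → 1539 → 1539  — not base-12 3-happy
559: 559 → 1370 → 953 → 684 → 793 → 342 → 288 → 8 → 512 → 755 → 1464 → 1008 → 343 → 415 → 1351 → 1136 → 1855 → 1344 → 793  — not base-12 3-happy
560: 560 → 1539 → 1539  — not base-12 3-happy
base-12 3-happy: 556

1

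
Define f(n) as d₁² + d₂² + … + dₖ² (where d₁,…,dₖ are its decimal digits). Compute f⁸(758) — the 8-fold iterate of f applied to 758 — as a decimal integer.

758 → 7² + 5² + 8² = 138
138 → 1² + 3² + 8² = 74
74 → 7² + 4² = 65
65 → 6² + 5² = 61
61 → 6² + 1² = 37
37 → 3² + 7² = 58
58 → 5² + 8² = 89
89 → 8² + 9² = 145

145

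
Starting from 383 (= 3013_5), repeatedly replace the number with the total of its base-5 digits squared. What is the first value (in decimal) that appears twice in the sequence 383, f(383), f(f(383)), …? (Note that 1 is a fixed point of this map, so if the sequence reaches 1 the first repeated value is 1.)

1

383 = (3,0,1,3)_5 → 3² + 0² + 1² + 3² = 9 + 0 + 1 + 9 = 19
19 = (3,4)_5 → 3² + 4² = 9 + 16 = 25
25 = (1,0,0)_5 → 1² + 0² + 0² = 1 + 0 + 0 = 1  — reached the fixed point 1.
1 → 1, so 1 is the first repeated value.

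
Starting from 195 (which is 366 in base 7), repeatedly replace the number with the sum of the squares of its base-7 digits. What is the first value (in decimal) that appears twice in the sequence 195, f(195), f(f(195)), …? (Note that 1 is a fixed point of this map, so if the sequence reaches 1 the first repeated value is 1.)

195 = (3,6,6)_7 → 81
81 = (1,4,4)_7 → 33
33 = (4,5)_7 → 41
41 = (5,6)_7 → 61
61 = (1,1,5)_7 → 27
27 = (3,6)_7 → 45
45 = (6,3)_7 → 45  — 45 already appeared earlier.

45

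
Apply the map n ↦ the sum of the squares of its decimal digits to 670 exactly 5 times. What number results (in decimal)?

20

670 → 6² + 7² + 0² = 85
85 → 8² + 5² = 89
89 → 8² + 9² = 145
145 → 1² + 4² + 5² = 42
42 → 4² + 2² = 20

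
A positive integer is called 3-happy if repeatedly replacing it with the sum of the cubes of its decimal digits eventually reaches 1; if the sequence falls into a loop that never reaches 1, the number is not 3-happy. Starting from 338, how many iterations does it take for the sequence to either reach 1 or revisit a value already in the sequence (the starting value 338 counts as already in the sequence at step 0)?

11

338 → 566
566 → 557
557 → 593
593 → 881
881 → 1025
1025 → 134
134 → 92
92 → 737
737 → 713
713 → 371
371 → 371  — 371 repeats.
That took 11 steps.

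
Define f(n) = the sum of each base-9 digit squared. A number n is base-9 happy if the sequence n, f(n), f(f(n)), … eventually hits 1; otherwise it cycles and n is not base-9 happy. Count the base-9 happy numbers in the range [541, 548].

541: 541 → 73 → 65 → 53 → 89 → 65  — not base-9 happy
542: 542 → 76 → 80 → 128 → 30 → 18 → 4 → 16 → 50 → 50  — not base-9 happy
543: 543 → 81 → 1  — base-9 happy
544: 544 → 88 → 50 → 50  — not base-9 happy
545: 545 → 97 → 51 → 61 → 85 → 17 → 65 → 53 → 89 → 65  — not base-9 happy
546: 546 → 108 → 10 → 2 → 4 → 16 → 50 → 50  — not base-9 happy
547: 547 → 121 → 33 → 45 → 25 → 53 → 89 → 65 → 53  — not base-9 happy
548: 548 → 136 → 38 → 20 → 8 → 64 → 50 → 50  — not base-9 happy
base-9 happy: 543

1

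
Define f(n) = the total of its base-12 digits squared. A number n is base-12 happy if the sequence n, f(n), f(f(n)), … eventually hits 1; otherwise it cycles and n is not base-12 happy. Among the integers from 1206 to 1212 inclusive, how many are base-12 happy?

1206: 1206 → 116 → 145 → 2 → 4 → 16 → 17 → 26 → 8 → 64 → 41 → 34 → 104 → 128 → 164 → 66 → 61 → 26  — not base-12 happy
1207: 1207 → 129 → 181 → 11 → 121 → 101 → 89 → 74 → 40 → 25 → 5 → 25  — not base-12 happy
1208: 1208 → 144 → 1  — base-12 happy
1209: 1209 → 161 → 27 → 13 → 2 → 4 → 16 → 17 → 26 → 8 → 64 → 41 → 34 → 104 → 128 → 164 → 66 → 61 → 26  — not base-12 happy
1210: 1210 → 180 → 10 → 100 → 80 → 100  — not base-12 happy
1211: 1211 → 201 → 98 → 68 → 89 → 74 → 40 → 25 → 5 → 25  — not base-12 happy
1212: 1212 → 89 → 74 → 40 → 25 → 5 → 25  — not base-12 happy
base-12 happy: 1208

1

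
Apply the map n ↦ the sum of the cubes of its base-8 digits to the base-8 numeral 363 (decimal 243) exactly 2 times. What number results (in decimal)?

281

243 = (3,6,3)_8 → 3³ + 6³ + 3³ = 27 + 216 + 27 = 270
270 = (4,1,6)_8 → 4³ + 1³ + 6³ = 64 + 1 + 216 = 281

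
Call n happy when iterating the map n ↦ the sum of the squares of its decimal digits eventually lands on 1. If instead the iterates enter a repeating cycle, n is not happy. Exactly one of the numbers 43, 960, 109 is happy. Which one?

109

43: 43 → 25 → 29 → 85 → 89 → 145 → 42 → 20 → 4 → 16 → 37 → 58 → 89  — repeats 89 (not happy)
960: 960 → 117 → 51 → 26 → 40 → 16 → 37 → 58 → 89 → 145 → 42 → 20 → 4 → 16  — repeats 16 (not happy)
109: 109 → 82 → 68 → 100 → 1  — reaches 1 (happy)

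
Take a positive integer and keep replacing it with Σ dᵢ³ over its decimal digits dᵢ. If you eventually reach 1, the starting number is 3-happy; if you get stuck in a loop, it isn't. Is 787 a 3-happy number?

3-happy

787 → 7³ + 8³ + 7³ = 343 + 512 + 343 = 1198
1198 → 1³ + 1³ + 9³ + 8³ = 1 + 1 + 729 + 512 = 1243
1243 → 1³ + 2³ + 4³ + 3³ = 1 + 8 + 64 + 27 = 100
100 → 1³ + 0³ + 0³ = 1 + 0 + 0 = 1  — reached 1.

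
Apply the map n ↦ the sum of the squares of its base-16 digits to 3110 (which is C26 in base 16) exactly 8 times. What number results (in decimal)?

3110 = (12,2,6)_16 → 184
184 = (11,8)_16 → 185
185 = (11,9)_16 → 202
202 = (12,10)_16 → 244
244 = (15,4)_16 → 241
241 = (15,1)_16 → 226
226 = (14,2)_16 → 200
200 = (12,8)_16 → 208

208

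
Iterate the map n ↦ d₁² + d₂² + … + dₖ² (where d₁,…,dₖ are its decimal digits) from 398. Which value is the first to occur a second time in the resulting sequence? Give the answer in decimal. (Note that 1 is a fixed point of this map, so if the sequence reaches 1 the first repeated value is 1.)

42

398 → 154
154 → 42
42 → 20
20 → 4
4 → 16
16 → 37
37 → 58
58 → 89
89 → 145
145 → 42  — 42 already appeared earlier.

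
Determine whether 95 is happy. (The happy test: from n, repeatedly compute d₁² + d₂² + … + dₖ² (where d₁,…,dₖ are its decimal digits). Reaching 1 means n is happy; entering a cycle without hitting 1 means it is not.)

not happy

95 → 9² + 5² = 81 + 25 = 106
106 → 1² + 0² + 6² = 1 + 0 + 36 = 37
37 → 3² + 7² = 9 + 49 = 58
58 → 5² + 8² = 25 + 64 = 89
89 → 8² + 9² = 64 + 81 = 145
145 → 1² + 4² + 5² = 1 + 16 + 25 = 42
42 → 4² + 2² = 16 + 4 = 20
20 → 2² + 0² = 4 + 0 = 4
4 → 4² = 16
16 → 1² + 6² = 1 + 36 = 37  — 37 already seen; the sequence cycles without reaching 1.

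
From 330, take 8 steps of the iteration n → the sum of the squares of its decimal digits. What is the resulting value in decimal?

330 → 3² + 3² + 0² = 9 + 9 + 0 = 18
18 → 1² + 8² = 1 + 64 = 65
65 → 6² + 5² = 36 + 25 = 61
61 → 6² + 1² = 36 + 1 = 37
37 → 3² + 7² = 9 + 49 = 58
58 → 5² + 8² = 25 + 64 = 89
89 → 8² + 9² = 64 + 81 = 145
145 → 1² + 4² + 5² = 1 + 16 + 25 = 42

42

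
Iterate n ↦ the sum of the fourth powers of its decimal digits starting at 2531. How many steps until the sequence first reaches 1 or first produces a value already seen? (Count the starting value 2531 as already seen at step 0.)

2531 → 723
723 → 2498
2498 → 10929
10929 → 13139
13139 → 6725
6725 → 4338
4338 → 4514
4514 → 1138
1138 → 4179
4179 → 9219
9219 → 13139  — 13139 repeats.
That took 11 steps.

11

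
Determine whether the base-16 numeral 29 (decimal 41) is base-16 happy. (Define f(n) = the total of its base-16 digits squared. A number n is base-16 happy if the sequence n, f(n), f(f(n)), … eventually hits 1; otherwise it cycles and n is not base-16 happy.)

not base-16 happy

41 = (2,9)_16 → 2² + 9² = 85
85 = (5,5)_16 → 5² + 5² = 50
50 = (3,2)_16 → 3² + 2² = 13
13 = (13)_16 → 13² = 169
169 = (10,9)_16 → 10² + 9² = 181
181 = (11,5)_16 → 11² + 5² = 146
146 = (9,2)_16 → 9² + 2² = 85  — 85 already seen; the sequence cycles without reaching 1.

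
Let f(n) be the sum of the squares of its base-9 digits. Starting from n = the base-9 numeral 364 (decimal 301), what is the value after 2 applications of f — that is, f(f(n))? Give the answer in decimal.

85

301 = (3,6,4)_9 → 61
61 = (6,7)_9 → 85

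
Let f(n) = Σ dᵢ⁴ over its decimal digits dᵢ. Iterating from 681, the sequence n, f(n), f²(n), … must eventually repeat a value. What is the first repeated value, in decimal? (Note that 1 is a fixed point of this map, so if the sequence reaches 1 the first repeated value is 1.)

681 → 6⁴ + 8⁴ + 1⁴ = 1296 + 4096 + 1 = 5393
5393 → 5⁴ + 3⁴ + 9⁴ + 3⁴ = 625 + 81 + 6561 + 81 = 7348
7348 → 7⁴ + 3⁴ + 4⁴ + 8⁴ = 2401 + 81 + 256 + 4096 = 6834
6834 → 6⁴ + 8⁴ + 3⁴ + 4⁴ = 1296 + 4096 + 81 + 256 = 5729
5729 → 5⁴ + 7⁴ + 2⁴ + 9⁴ = 625 + 2401 + 16 + 6561 = 9603
9603 → 9⁴ + 6⁴ + 0⁴ + 3⁴ = 6561 + 1296 + 0 + 81 = 7938
7938 → 7⁴ + 9⁴ + 3⁴ + 8⁴ = 2401 + 6561 + 81 + 4096 = 13139
13139 → 1⁴ + 3⁴ + 1⁴ + 3⁴ + 9⁴ = 1 + 81 + 1 + 81 + 6561 = 6725
6725 → 6⁴ + 7⁴ + 2⁴ + 5⁴ = 1296 + 2401 + 16 + 625 = 4338
4338 → 4⁴ + 3⁴ + 3⁴ + 8⁴ = 256 + 81 + 81 + 4096 = 4514
4514 → 4⁴ + 5⁴ + 1⁴ + 4⁴ = 256 + 625 + 1 + 256 = 1138
1138 → 1⁴ + 1⁴ + 3⁴ + 8⁴ = 1 + 1 + 81 + 4096 = 4179
4179 → 4⁴ + 1⁴ + 7⁴ + 9⁴ = 256 + 1 + 2401 + 6561 = 9219
9219 → 9⁴ + 2⁴ + 1⁴ + 9⁴ = 6561 + 16 + 1 + 6561 = 13139  — 13139 already appeared earlier.

13139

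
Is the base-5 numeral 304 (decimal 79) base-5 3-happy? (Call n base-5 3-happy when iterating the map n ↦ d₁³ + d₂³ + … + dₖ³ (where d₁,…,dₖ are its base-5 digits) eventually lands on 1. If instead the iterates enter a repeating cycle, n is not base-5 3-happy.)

not base-5 3-happy

79 = (3,0,4)_5 → 3³ + 0³ + 4³ = 91
91 = (3,3,1)_5 → 3³ + 3³ + 1³ = 55
55 = (2,1,0)_5 → 2³ + 1³ + 0³ = 9
9 = (1,4)_5 → 1³ + 4³ = 65
65 = (2,3,0)_5 → 2³ + 3³ + 0³ = 35
35 = (1,2,0)_5 → 1³ + 2³ + 0³ = 9  — 9 already seen; the sequence cycles without reaching 1.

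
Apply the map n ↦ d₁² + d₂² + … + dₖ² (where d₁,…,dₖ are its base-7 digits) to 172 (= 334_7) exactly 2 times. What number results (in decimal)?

172 = (3,3,4)_7 → 3² + 3² + 4² = 9 + 9 + 16 = 34
34 = (4,6)_7 → 4² + 6² = 16 + 36 = 52

52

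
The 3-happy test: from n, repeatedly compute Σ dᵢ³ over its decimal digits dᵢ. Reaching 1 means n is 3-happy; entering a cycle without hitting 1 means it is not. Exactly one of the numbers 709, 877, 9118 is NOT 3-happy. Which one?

709

709: 709 → 1072 → 352 → 160 → 217 → 352  — repeats 352 (not 3-happy)
877: 877 → 1198 → 1243 → 100 → 1  — reaches 1 (3-happy)
9118: 9118 → 1243 → 100 → 1  — reaches 1 (3-happy)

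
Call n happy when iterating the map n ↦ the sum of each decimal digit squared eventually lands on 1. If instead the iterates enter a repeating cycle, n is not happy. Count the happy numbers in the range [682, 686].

1

682: 682 → 104 → 17 → 50 → 25 → 29 → 85 → 89 → 145 → 42 → 20 → 4 → 16 → 37 → 58 → 89  — not happy
683: 683 → 109 → 82 → 68 → 100 → 1  — happy
684: 684 → 116 → 38 → 73 → 58 → 89 → 145 → 42 → 20 → 4 → 16 → 37 → 58  — not happy
685: 685 → 125 → 30 → 9 → 81 → 65 → 61 → 37 → 58 → 89 → 145 → 42 → 20 → 4 → 16 → 37  — not happy
686: 686 → 136 → 46 → 52 → 29 → 85 → 89 → 145 → 42 → 20 → 4 → 16 → 37 → 58 → 89  — not happy
happy: 683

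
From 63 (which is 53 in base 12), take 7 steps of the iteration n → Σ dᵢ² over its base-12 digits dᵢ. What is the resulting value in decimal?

63 = (5,3)_12 → 34
34 = (2,10)_12 → 104
104 = (8,8)_12 → 128
128 = (10,8)_12 → 164
164 = (1,1,8)_12 → 66
66 = (5,6)_12 → 61
61 = (5,1)_12 → 26

26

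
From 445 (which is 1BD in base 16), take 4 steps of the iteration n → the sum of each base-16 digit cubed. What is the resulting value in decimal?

445 = (1,11,13)_16 → 3529
3529 = (13,12,9)_16 → 4654
4654 = (1,2,2,14)_16 → 2761
2761 = (10,12,9)_16 → 3457

3457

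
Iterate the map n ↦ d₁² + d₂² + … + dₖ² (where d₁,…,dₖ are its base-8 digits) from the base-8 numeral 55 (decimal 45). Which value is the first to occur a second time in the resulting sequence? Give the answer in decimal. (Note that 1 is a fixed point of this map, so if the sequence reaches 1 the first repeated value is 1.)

45 = (5,5)_8 → 5² + 5² = 25 + 25 = 50
50 = (6,2)_8 → 6² + 2² = 36 + 4 = 40
40 = (5,0)_8 → 5² + 0² = 25 + 0 = 25
25 = (3,1)_8 → 3² + 1² = 9 + 1 = 10
10 = (1,2)_8 → 1² + 2² = 1 + 4 = 5
5 = (5)_8 → 5² = 25  — 25 already appeared earlier.

25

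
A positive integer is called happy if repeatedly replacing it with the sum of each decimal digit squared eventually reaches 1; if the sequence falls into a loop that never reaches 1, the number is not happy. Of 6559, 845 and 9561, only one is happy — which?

6559

6559: 6559 → 167 → 86 → 100 → 1  — reaches 1 (happy)
845: 845 → 105 → 26 → 40 → 16 → 37 → 58 → 89 → 145 → 42 → 20 → 4 → 16  — repeats 16 (not happy)
9561: 9561 → 143 → 26 → 40 → 16 → 37 → 58 → 89 → 145 → 42 → 20 → 4 → 16  — repeats 16 (not happy)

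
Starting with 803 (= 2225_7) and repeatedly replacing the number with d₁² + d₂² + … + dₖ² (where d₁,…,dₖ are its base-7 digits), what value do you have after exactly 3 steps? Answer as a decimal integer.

803 = (2,2,2,5)_7 → 2² + 2² + 2² + 5² = 37
37 = (5,2)_7 → 5² + 2² = 29
29 = (4,1)_7 → 4² + 1² = 17

17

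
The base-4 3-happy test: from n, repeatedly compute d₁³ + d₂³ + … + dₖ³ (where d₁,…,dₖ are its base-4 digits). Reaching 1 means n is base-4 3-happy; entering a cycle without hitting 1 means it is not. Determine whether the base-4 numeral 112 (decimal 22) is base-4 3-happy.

22 = (1,1,2)_4 → 10
10 = (2,2)_4 → 16
16 = (1,0,0)_4 → 1  — reached 1.

base-4 3-happy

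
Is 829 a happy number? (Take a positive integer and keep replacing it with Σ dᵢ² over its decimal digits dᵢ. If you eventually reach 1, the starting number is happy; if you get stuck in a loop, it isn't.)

829 → 8² + 2² + 9² = 149
149 → 1² + 4² + 9² = 98
98 → 9² + 8² = 145
145 → 1² + 4² + 5² = 42
42 → 4² + 2² = 20
20 → 2² + 0² = 4
4 → 4² = 16
16 → 1² + 6² = 37
37 → 3² + 7² = 58
58 → 5² + 8² = 89
89 → 8² + 9² = 145  — 145 already seen; the sequence cycles without reaching 1.

not happy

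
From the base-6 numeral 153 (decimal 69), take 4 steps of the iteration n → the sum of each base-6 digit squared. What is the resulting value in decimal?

10

69 = (1,5,3)_6 → 1² + 5² + 3² = 35
35 = (5,5)_6 → 5² + 5² = 50
50 = (1,2,2)_6 → 1² + 2² + 2² = 9
9 = (1,3)_6 → 1² + 3² = 10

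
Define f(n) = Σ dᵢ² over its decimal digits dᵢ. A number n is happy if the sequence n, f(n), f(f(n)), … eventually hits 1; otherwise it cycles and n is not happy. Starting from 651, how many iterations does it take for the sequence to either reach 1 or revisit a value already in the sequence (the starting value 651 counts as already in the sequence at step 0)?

651 → 6² + 5² + 1² = 36 + 25 + 1 = 62
62 → 6² + 2² = 36 + 4 = 40
40 → 4² + 0² = 16 + 0 = 16
16 → 1² + 6² = 1 + 36 = 37
37 → 3² + 7² = 9 + 49 = 58
58 → 5² + 8² = 25 + 64 = 89
89 → 8² + 9² = 64 + 81 = 145
145 → 1² + 4² + 5² = 1 + 16 + 25 = 42
42 → 4² + 2² = 16 + 4 = 20
20 → 2² + 0² = 4 + 0 = 4
4 → 4² = 16  — 16 repeats.
That took 11 steps.

11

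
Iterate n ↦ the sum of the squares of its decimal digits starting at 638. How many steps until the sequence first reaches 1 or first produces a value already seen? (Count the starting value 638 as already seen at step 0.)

638 → 6² + 3² + 8² = 109
109 → 1² + 0² + 9² = 82
82 → 8² + 2² = 68
68 → 6² + 8² = 100
100 → 1² + 0² + 0² = 1  — reached 1.
That took 5 steps.

5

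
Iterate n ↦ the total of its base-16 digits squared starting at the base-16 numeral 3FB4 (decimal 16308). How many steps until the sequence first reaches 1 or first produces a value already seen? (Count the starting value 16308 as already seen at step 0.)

8

16308 = (3,15,11,4)_16 → 371
371 = (1,7,3)_16 → 59
59 = (3,11)_16 → 130
130 = (8,2)_16 → 68
68 = (4,4)_16 → 32
32 = (2,0)_16 → 4
4 = (4)_16 → 16
16 = (1,0)_16 → 1  — reached 1.
That took 8 steps.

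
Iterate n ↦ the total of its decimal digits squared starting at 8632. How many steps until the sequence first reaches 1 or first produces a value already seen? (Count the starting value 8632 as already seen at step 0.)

8632 → 8² + 6² + 3² + 2² = 113
113 → 1² + 1² + 3² = 11
11 → 1² + 1² = 2
2 → 2² = 4
4 → 4² = 16
16 → 1² + 6² = 37
37 → 3² + 7² = 58
58 → 5² + 8² = 89
89 → 8² + 9² = 145
145 → 1² + 4² + 5² = 42
42 → 4² + 2² = 20
20 → 2² + 0² = 4  — 4 repeats.
That took 12 steps.

12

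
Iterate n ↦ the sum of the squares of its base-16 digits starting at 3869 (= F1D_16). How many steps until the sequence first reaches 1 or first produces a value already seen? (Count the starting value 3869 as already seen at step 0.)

3869 = (15,1,13)_16 → 15² + 1² + 13² = 225 + 1 + 169 = 395
395 = (1,8,11)_16 → 1² + 8² + 11² = 1 + 64 + 121 = 186
186 = (11,10)_16 → 11² + 10² = 121 + 100 = 221
221 = (13,13)_16 → 13² + 13² = 169 + 169 = 338
338 = (1,5,2)_16 → 1² + 5² + 2² = 1 + 25 + 4 = 30
30 = (1,14)_16 → 1² + 14² = 1 + 196 = 197
197 = (12,5)_16 → 12² + 5² = 144 + 25 = 169
169 = (10,9)_16 → 10² + 9² = 100 + 81 = 181
181 = (11,5)_16 → 11² + 5² = 121 + 25 = 146
146 = (9,2)_16 → 9² + 2² = 81 + 4 = 85
85 = (5,5)_16 → 5² + 5² = 25 + 25 = 50
50 = (3,2)_16 → 3² + 2² = 9 + 4 = 13
13 = (13)_16 → 13² = 169  — 169 repeats.
That took 13 steps.

13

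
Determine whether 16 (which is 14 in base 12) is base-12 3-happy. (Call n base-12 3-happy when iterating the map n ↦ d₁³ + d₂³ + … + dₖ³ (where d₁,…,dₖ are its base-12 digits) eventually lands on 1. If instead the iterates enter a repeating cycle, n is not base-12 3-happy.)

16 = (1,4)_12 → 65
65 = (5,5)_12 → 250
250 = (1,8,10)_12 → 1513
1513 = (10,6,1)_12 → 1217
1217 = (8,5,5)_12 → 762
762 = (5,3,6)_12 → 368
368 = (2,6,8)_12 → 736
736 = (5,1,4)_12 → 190
190 = (1,3,10)_12 → 1028
1028 = (7,1,8)_12 → 856
856 = (5,11,4)_12 → 1520
1520 = (10,6,8)_12 → 1728
1728 = (1,0,0,0)_12 → 1  — reached 1.

base-12 3-happy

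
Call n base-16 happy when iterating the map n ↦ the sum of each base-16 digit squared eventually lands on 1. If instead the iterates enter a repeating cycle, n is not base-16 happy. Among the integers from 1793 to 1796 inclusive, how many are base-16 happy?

2

1793: 1793 → 50 → 13 → 169 → 181 → 146 → 85 → 50  — not base-16 happy
1794: 1794 → 53 → 34 → 8 → 64 → 16 → 1  — base-16 happy
1795: 1795 → 58 → 109 → 205 → 313 → 91 → 146 → 85 → 50 → 13 → 169 → 181 → 146  — not base-16 happy
1796: 1796 → 65 → 17 → 2 → 4 → 16 → 1  — base-16 happy
base-16 happy: 1794, 1796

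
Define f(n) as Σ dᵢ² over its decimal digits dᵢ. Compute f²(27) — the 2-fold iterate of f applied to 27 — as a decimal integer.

34

27 → 2² + 7² = 53
53 → 5² + 3² = 34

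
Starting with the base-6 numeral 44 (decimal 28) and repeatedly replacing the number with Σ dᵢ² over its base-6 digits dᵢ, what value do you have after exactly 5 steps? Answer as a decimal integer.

28 = (4,4)_6 → 4² + 4² = 16 + 16 = 32
32 = (5,2)_6 → 5² + 2² = 25 + 4 = 29
29 = (4,5)_6 → 4² + 5² = 16 + 25 = 41
41 = (1,0,5)_6 → 1² + 0² + 5² = 1 + 0 + 25 = 26
26 = (4,2)_6 → 4² + 2² = 16 + 4 = 20

20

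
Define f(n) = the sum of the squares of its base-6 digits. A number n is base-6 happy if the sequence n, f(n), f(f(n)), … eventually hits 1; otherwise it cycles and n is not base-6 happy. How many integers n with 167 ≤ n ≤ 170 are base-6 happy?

167: 167 → 50 → 9 → 10 → 17 → 29 → 41 → 26 → 20 → 13 → 5 → 25 → 17  — not base-6 happy
168: 168 → 32 → 29 → 41 → 26 → 20 → 13 → 5 → 25 → 17 → 29  — not base-6 happy
169: 169 → 33 → 34 → 41 → 26 → 20 → 13 → 5 → 25 → 17 → 29 → 41  — not base-6 happy
170: 170 → 36 → 1  — base-6 happy
base-6 happy: 170

1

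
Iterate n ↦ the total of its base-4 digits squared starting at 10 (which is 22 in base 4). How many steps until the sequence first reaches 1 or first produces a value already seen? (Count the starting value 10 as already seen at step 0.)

10 = (2,2)_4 → 2² + 2² = 8
8 = (2,0)_4 → 2² + 0² = 4
4 = (1,0)_4 → 1² + 0² = 1  — reached 1.
That took 3 steps.

3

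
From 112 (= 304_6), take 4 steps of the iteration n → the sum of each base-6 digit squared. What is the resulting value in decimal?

112 = (3,0,4)_6 → 3² + 0² + 4² = 9 + 0 + 16 = 25
25 = (4,1)_6 → 4² + 1² = 16 + 1 = 17
17 = (2,5)_6 → 2² + 5² = 4 + 25 = 29
29 = (4,5)_6 → 4² + 5² = 16 + 25 = 41

41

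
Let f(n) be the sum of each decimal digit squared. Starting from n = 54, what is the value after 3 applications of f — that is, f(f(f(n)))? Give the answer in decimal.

50

54 → 41
41 → 17
17 → 50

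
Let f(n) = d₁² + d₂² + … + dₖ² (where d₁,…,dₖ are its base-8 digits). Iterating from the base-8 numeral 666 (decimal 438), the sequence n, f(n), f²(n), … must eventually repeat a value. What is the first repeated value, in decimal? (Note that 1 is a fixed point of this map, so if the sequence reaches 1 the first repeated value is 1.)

20

438 = (6,6,6)_8 → 108
108 = (1,5,4)_8 → 42
42 = (5,2)_8 → 29
29 = (3,5)_8 → 34
34 = (4,2)_8 → 20
20 = (2,4)_8 → 20  — 20 already appeared earlier.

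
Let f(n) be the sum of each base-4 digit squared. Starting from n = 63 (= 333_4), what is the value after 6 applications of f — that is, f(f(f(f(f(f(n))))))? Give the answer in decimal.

4

63 = (3,3,3)_4 → 3² + 3² + 3² = 27
27 = (1,2,3)_4 → 1² + 2² + 3² = 14
14 = (3,2)_4 → 3² + 2² = 13
13 = (3,1)_4 → 3² + 1² = 10
10 = (2,2)_4 → 2² + 2² = 8
8 = (2,0)_4 → 2² + 0² = 4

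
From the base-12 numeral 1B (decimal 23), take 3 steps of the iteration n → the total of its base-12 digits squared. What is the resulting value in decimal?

23 = (1,11)_12 → 122
122 = (10,2)_12 → 104
104 = (8,8)_12 → 128

128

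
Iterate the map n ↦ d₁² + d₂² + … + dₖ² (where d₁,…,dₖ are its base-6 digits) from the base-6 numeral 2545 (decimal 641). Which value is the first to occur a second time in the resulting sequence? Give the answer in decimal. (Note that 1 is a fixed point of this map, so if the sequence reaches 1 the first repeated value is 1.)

641 = (2,5,4,5)_6 → 2² + 5² + 4² + 5² = 70
70 = (1,5,4)_6 → 1² + 5² + 4² = 42
42 = (1,1,0)_6 → 1² + 1² + 0² = 2
2 = (2)_6 → 2² = 4
4 = (4)_6 → 4² = 16
16 = (2,4)_6 → 2² + 4² = 20
20 = (3,2)_6 → 3² + 2² = 13
13 = (2,1)_6 → 2² + 1² = 5
5 = (5)_6 → 5² = 25
25 = (4,1)_6 → 4² + 1² = 17
17 = (2,5)_6 → 2² + 5² = 29
29 = (4,5)_6 → 4² + 5² = 41
41 = (1,0,5)_6 → 1² + 0² + 5² = 26
26 = (4,2)_6 → 4² + 2² = 20  — 20 already appeared earlier.

20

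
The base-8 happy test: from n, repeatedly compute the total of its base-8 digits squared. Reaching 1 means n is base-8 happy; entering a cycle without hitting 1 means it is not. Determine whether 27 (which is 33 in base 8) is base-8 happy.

27 = (3,3)_8 → 3² + 3² = 18
18 = (2,2)_8 → 2² + 2² = 8
8 = (1,0)_8 → 1² + 0² = 1  — reached 1.

base-8 happy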